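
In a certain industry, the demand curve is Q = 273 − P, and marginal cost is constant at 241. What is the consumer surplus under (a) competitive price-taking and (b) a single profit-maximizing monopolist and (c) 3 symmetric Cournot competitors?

Inverting demand: P = 273 − Q.
Perfect competition: P = MC = 241, so 273 − Q = 241 and Q = 32.
CS = ½·(273 − 241)·32 = 512.
The monopolist equates marginal revenue to marginal cost: 273 − 2Q = 241, so Q = 16. From demand, P = 257.
CS = ½·(273 − 257)·16 = 128.
Cournot with 3 identical firms: the symmetric best-response condition is 273 − 4q = 241. Each firm produces q = 8, total output Q = 24, price P = 249.
CS = ½·(273 − 249)·24 = 288.

Competition: CS = 512; Monopoly: CS = 128; Cournot: CS = 288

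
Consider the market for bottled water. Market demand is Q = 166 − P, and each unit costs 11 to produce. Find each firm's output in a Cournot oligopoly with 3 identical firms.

q_i = 38.75

Inverting demand: P = 166 − Q.
In a 3-firm Cournot equilibrium, symmetry and the first-order condition give q = (166 − 11)/(4) = 38.75. So Q = 116.25 and P = 49.75.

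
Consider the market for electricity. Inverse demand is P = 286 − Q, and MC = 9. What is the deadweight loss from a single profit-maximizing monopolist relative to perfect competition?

DWL = 9591.125

Competitive firms price at marginal cost: P = 9, giving Q = 277.
Monopoly sets MR = MC: 286 − 2Q = 9 ⇒ Q = 138.5, P = 286 − 138.5 = 147.5.
DWL is the triangle between Q = 138.5 and Q = 277: ½·(277 − 138.5)·(147.5 − 9) = 9591.125.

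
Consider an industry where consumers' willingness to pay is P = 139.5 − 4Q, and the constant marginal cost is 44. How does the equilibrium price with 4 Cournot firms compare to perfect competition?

In a 4-firm Cournot equilibrium, symmetry and the first-order condition give q = (139.5 − 44)/(20) = 4.775. So Q = 19.1 and P = 63.1.
Perfect competition: P = MC = 44, so 139.5 − 4Q = 44 and Q = 23.875.

Cournot: P = 63.1; Competition: P = 44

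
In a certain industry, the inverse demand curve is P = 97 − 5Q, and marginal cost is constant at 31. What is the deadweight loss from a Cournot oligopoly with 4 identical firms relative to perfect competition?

DWL = 17.424

Perfect competition: P = MC = 31, so 97 − 5Q = 31 and Q = 13.2.
In a 4-firm Cournot equilibrium, symmetry and the first-order condition give q = (97 − 31)/(25) = 2.64. So Q = 10.56 and P = 44.2.
DWL is the triangle between Q = 10.56 and Q = 13.2: ½·(13.2 − 10.56)·(44.2 − 31) = 17.424.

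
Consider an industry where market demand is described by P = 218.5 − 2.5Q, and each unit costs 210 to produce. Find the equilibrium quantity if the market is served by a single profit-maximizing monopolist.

Q = 1.7

Monopoly sets MR = MC: 218.5 − 5Q = 210 ⇒ Q = 1.7, P = 218.5 − 2.5·1.7 = 214.25.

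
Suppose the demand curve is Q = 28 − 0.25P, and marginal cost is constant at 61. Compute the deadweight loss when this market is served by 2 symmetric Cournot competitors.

DWL = 36.125

Inverting demand: P = 112 − 4Q.
Competitive firms price at marginal cost: P = 61, giving Q = 12.75.
Cournot with 2 identical firms: the symmetric best-response condition is 112 − 12q = 61. Each firm produces q = 4.25, total output Q = 8.5, price P = 78.
DWL is the triangle between Q = 8.5 and Q = 12.75: ½·(12.75 − 8.5)·(78 − 61) = 36.125.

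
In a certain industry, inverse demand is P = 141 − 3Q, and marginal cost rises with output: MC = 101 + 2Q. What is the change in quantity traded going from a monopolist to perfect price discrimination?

Quantity traded rises by 3

The monopolist equates marginal revenue to marginal cost: 141 − 6Q = 101 + 2Q, so Q = 5. From demand, P = 126.
With perfect price discrimination, output is the efficient level Q = 8 (where demand meets MC), but every buyer pays their willingness to pay: CS = 0 and PS = total surplus.
Change in quantity traded: 8 − 5 = 3.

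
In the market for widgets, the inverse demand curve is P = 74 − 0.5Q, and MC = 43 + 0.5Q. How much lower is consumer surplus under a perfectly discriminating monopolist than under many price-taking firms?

Consumer surplus falls by 240.25

Competitive equilibrium sets price equal to marginal cost: 74 − 0.5Q = 43 + 0.5Q, so Q = 31 and P = 58.5.
CS = ½·(74 − 58.5)·31 = 240.25.
Under first-degree price discrimination the firm charges each unit its demand price and produces up to where P = MC, i.e. Q = 31. Consumer surplus is zero; producer surplus equals total surplus.
CS = 0.
Change in consumer surplus: 0 − 240.25 = −240.25.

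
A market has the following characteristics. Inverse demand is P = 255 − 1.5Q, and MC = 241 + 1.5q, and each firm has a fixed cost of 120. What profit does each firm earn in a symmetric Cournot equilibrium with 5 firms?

π_i = −116

With 5 symmetric Cournot firms, each firm's FOC gives 255 − 9q = 241 + 1.5q, so q = 4/3, Q = 5·4/3 = 20/3, and P = 245.
Each firm's profit = 245·4/3 − (241·4/3 + ½·1.5·(4/3)²) − 120 = −116.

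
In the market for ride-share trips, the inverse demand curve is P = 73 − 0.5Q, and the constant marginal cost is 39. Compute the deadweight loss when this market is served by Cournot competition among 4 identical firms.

Perfect competition: P = MC = 39, so 73 − 0.5Q = 39 and Q = 68.
Cournot with 4 identical firms: the symmetric best-response condition is 73 − 2.5q = 39. Each firm produces q = 13.6, total output Q = 54.4, price P = 45.8.
DWL is the triangle between Q = 54.4 and Q = 68: ½·(68 − 54.4)·(45.8 − 39) = 46.24.

DWL = 46.24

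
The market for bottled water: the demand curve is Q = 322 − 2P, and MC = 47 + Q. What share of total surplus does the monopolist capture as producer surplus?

Inverting demand: P = 161 − 0.5Q.
Monopoly sets MR = MC: 161 − Q = 47 + Q ⇒ Q = 57, P = 161 − 0.5·57 = 132.5.
CS = ½·(161 − 132.5)·57 = 812.25.
PS = P·Q − VC(Q) = 132.5·57 − (47·57 + ½·1·57²) = 3249.
Share captured = PS/TS = 3249/4061.25 = 0.8.

PS/TS = 0.8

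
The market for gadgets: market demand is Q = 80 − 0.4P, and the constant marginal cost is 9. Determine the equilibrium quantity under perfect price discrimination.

Q = 76.4

Inverting demand: P = 200 − 2.5Q.
With perfect price discrimination, output is the efficient level Q = 76.4 (where demand meets MC), but every buyer pays their willingness to pay: CS = 0 and PS = total surplus.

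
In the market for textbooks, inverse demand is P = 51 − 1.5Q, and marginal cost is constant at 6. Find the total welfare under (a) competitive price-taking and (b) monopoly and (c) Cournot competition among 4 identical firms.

Under competition P = MC = 6, so Q = (51 − 6)/1.5 = 30.
CS = ½·(51 − 6)·30 = 675; PS = (6 − 6)·30 = 0; TS = 675.
Monopoly sets MR = MC: 51 − 3Q = 6 ⇒ Q = 15, P = 51 − 1.5·15 = 28.5.
CS = ½·(51 − 28.5)·15 = 168.75; PS = (28.5 − 6)·15 = 337.5; TS = 506.25.
With 4 symmetric Cournot firms, each firm's FOC gives 51 − 7.5q = 6, so q = 6, Q = 4·6 = 24, and P = 15.
CS = ½·(51 − 15)·24 = 432; PS = (15 − 6)·24 = 216; TS = 648.

Competition: TS = 675; Monopoly: TS = 506.25; Cournot: TS = 648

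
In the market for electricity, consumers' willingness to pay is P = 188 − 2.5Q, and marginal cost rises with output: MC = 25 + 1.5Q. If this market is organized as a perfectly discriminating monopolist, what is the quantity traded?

Q = 40.75

With perfect price discrimination, output is the efficient level Q = 40.75 (where demand meets MC), but every buyer pays their willingness to pay: CS = 0 and PS = total surplus.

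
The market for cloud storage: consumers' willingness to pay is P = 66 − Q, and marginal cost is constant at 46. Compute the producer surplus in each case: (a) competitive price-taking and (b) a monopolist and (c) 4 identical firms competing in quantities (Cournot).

Competition: PS = 0; Monopoly: PS = 100; Cournot: PS = 64

Under competition P = MC = 46, so Q = (66 − 46)/1 = 20.
PS = (46 − 46)·20 = 0.
Monopoly sets MR = MC: 66 − 2Q = 46 ⇒ Q = 10, P = 66 − 10 = 56.
PS = (56 − 46)·10 = 100.
In a 4-firm Cournot equilibrium, symmetry and the first-order condition give q = (66 − 46)/(5) = 4. So Q = 16 and P = 50.
PS = (50 − 46)·16 = 64.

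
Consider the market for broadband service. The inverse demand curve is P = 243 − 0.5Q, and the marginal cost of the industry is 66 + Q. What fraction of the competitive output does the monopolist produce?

Q_m/Q_c = 0.75

Monopoly sets MR = MC: 243 − Q = 66 + Q ⇒ Q = 88.5, P = 243 − 0.5·88.5 = 198.75.
Under competition P = MC: 243 − 0.5Q = 66 + Q ⇒ Q = 118, P = 184.
Ratio Q_m/Q_c = 88.5/118 = 0.75.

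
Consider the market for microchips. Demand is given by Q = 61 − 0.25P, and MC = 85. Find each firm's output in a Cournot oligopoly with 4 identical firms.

Inverting demand: P = 244 − 4Q.
With 4 symmetric Cournot firms, each firm's FOC gives 244 − 20q = 85, so q = 7.95, Q = 4·7.95 = 31.8, and P = 116.8.

q_i = 7.95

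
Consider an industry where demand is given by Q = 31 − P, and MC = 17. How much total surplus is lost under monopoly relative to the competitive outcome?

Inverting demand: P = 31 − Q.
Under competition P = MC = 17, so Q = (31 − 17)/1 = 14.
The monopolist equates marginal revenue to marginal cost: 31 − 2Q = 17, so Q = 7. From demand, P = 24.
DWL is the triangle between Q = 7 and Q = 14: ½·(14 − 7)·(24 − 17) = 24.5.

DWL = 24.5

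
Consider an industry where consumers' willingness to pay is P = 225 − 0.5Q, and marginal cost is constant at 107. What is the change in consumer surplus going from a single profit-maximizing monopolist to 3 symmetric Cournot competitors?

Monopoly sets MR = MC: 225 − Q = 107 ⇒ Q = 118, P = 225 − 0.5·118 = 166.
CS = ½·(225 − 166)·118 = 3481.
With 3 symmetric Cournot firms, each firm's FOC gives 225 − 2q = 107, so q = 59, Q = 3·59 = 177, and P = 136.5.
CS = ½·(225 − 136.5)·177 = 7832.25.
Change in consumer surplus: 7832.25 − 3481 = 4351.25.

CS rises by 4351.25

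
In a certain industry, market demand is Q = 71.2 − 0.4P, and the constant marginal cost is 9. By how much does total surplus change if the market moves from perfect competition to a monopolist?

TS falls by 1428.05

Inverting demand: P = 178 − 2.5Q.
Perfect competition: P = MC = 9, so 178 − 2.5Q = 9 and Q = 67.6.
CS = ½·(178 − 9)·67.6 = 5712.2; PS = (9 − 9)·67.6 = 0; TS = 5712.2.
Monopoly sets MR = MC: 178 − 5Q = 9 ⇒ Q = 33.8, P = 178 − 2.5·33.8 = 93.5.
CS = ½·(178 − 93.5)·33.8 = 1428.05; PS = (93.5 − 9)·33.8 = 2856.1; TS = 4284.15.
Change in total surplus: 4284.15 − 5712.2 = −1428.05.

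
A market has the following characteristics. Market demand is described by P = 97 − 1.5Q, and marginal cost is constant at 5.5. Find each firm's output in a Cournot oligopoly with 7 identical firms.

In a 7-firm Cournot equilibrium, symmetry and the first-order condition give q = (97 − 5.5)/(12) = 7.625. So Q = 53.375 and P = 271/16.

q_i = 7.625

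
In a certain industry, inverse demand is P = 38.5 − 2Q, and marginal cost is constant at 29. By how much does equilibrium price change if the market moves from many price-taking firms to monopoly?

Under competition P = MC = 29, so Q = (38.5 − 29)/2 = 4.75.
Monopoly sets MR = MC: 38.5 − 4Q = 29 ⇒ Q = 2.375, P = 38.5 − 2·2.375 = 33.75.
Change in equilibrium price: 33.75 − 29 = 4.75.

Equilibrium price rises by 4.75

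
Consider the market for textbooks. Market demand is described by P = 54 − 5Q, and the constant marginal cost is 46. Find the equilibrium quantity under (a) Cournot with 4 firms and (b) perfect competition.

Cournot with 4 identical firms: the symmetric best-response condition is 54 − 25q = 46. Each firm produces q = 0.32, total output Q = 1.28, price P = 47.6.
Competitive firms price at marginal cost: P = 46, giving Q = 1.6.

Cournot: Q = 1.28; Competition: Q = 1.6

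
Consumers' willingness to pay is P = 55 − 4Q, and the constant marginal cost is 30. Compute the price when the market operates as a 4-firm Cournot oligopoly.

In a 4-firm Cournot equilibrium, symmetry and the first-order condition give q = (55 − 30)/(20) = 1.25. So Q = 5 and P = 35.

P = 35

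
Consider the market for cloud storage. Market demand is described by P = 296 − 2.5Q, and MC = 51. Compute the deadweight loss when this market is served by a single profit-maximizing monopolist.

DWL = 3001.25

Perfect competition: P = MC = 51, so 296 − 2.5Q = 51 and Q = 98.
Monopoly sets MR = MC: 296 − 5Q = 51 ⇒ Q = 49, P = 296 − 2.5·49 = 173.5.
DWL is the triangle between Q = 49 and Q = 98: ½·(98 − 49)·(173.5 − 51) = 3001.25.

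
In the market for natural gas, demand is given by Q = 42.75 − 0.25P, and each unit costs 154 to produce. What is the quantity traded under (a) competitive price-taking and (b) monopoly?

Competition: Q = 4.25; Monopoly: Q = 2.125

Inverting demand: P = 171 − 4Q.
Competitive firms price at marginal cost: P = 154, giving Q = 4.25.
Monopoly sets MR = MC: 171 − 8Q = 154 ⇒ Q = 2.125, P = 171 − 4·2.125 = 162.5.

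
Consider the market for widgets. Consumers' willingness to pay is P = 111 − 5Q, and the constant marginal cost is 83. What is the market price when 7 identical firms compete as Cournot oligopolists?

Cournot with 7 identical firms: the symmetric best-response condition is 111 − 40q = 83. Each firm produces q = 0.7, total output Q = 4.9, price P = 86.5.

P = 86.5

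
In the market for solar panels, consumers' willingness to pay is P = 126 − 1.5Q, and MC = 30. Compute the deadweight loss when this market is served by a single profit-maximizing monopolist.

DWL = 768

Competitive firms price at marginal cost: P = 30, giving Q = 64.
Monopoly sets MR = MC: 126 − 3Q = 30 ⇒ Q = 32, P = 126 − 1.5·32 = 78.
DWL is the triangle between Q = 32 and Q = 64: ½·(64 − 32)·(78 − 30) = 768.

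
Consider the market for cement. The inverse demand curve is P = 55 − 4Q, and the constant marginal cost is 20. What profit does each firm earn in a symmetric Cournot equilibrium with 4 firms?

π_i = 12.25

Cournot with 4 identical firms: the symmetric best-response condition is 55 − 20q = 20. Each firm produces q = 1.75, total output Q = 7, price P = 27.
Each firm's profit = (27 − 20)·1.75 = 12.25.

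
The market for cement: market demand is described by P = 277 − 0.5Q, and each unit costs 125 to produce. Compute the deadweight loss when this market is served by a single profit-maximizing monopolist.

Competitive firms price at marginal cost: P = 125, giving Q = 304.
Monopoly sets MR = MC: 277 − Q = 125 ⇒ Q = 152, P = 277 − 0.5·152 = 201.
DWL is the triangle between Q = 152 and Q = 304: ½·(304 − 152)·(201 − 125) = 5776.

DWL = 5776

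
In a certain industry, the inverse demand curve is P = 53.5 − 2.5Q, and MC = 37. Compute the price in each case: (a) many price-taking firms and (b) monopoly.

Perfect competition: P = MC = 37, so 53.5 − 2.5Q = 37 and Q = 6.6.
Monopoly sets MR = MC: 53.5 − 5Q = 37 ⇒ Q = 3.3, P = 53.5 − 2.5·3.3 = 45.25.

Competition: P = 37; Monopoly: P = 45.25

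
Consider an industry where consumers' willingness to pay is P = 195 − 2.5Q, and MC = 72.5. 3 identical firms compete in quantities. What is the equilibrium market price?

Cournot with 3 identical firms: the symmetric best-response condition is 195 − 10q = 72.5. Each firm produces q = 12.25, total output Q = 36.75, price P = 103.125.

P = 103.125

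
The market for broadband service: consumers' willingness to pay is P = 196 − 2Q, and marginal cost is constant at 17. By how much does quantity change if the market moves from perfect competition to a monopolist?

Perfect competition: P = MC = 17, so 196 − 2Q = 17 and Q = 89.5.
The monopolist equates marginal revenue to marginal cost: 196 − 4Q = 17, so Q = 44.75. From demand, P = 106.5.
Change in quantity: 44.75 − 89.5 = −44.75.

Q falls by 44.75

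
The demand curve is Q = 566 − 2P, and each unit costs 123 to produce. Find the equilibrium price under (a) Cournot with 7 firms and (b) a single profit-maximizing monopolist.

Cournot: P = 143; Monopoly: P = 203

Inverting demand: P = 283 − 0.5Q.
Cournot with 7 identical firms: the symmetric best-response condition is 283 − 4q = 123. Each firm produces q = 40, total output Q = 280, price P = 143.
A monopolist chooses Q where MR = MC. MR = 283 − Q; setting this equal to 123 gives Q = 160 and P = 203.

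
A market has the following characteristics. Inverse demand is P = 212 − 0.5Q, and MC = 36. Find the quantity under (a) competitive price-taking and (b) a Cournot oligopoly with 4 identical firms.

Competitive firms price at marginal cost: P = 36, giving Q = 352.
With 4 symmetric Cournot firms, each firm's FOC gives 212 − 2.5q = 36, so q = 70.4, Q = 4·70.4 = 281.6, and P = 71.2.

Competition: Q = 352; Cournot: Q = 281.6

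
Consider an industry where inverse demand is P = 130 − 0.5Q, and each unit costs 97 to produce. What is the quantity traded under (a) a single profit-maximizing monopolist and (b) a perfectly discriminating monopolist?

Monopoly: Q = 33; Perfect PD: Q = 66

A monopolist chooses Q where MR = MC. MR = 130 − Q; setting this equal to 97 gives Q = 33 and P = 113.5.
Under first-degree price discrimination the firm charges each unit its demand price and produces up to where P = MC, i.e. Q = 66. Consumer surplus is zero; producer surplus equals total surplus.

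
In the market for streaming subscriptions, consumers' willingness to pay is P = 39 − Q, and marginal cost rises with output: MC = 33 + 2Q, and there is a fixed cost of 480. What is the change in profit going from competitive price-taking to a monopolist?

Profit rises by 0.5

Under competition P = MC: 39 − Q = 33 + 2Q ⇒ Q = 2, P = 37.
Profit = 37·2 − (33·2 + ½·2·2²) − 480 = −476.
A monopolist chooses Q where MR = MC. MR = 39 − 2Q; setting this equal to 33 + 2Q gives Q = 1.5 and P = 37.5.
Profit = 37.5·1.5 − (33·1.5 + ½·2·1.5²) − 480 = −475.5.
Change in profit: −475.5 − −476 = 0.5.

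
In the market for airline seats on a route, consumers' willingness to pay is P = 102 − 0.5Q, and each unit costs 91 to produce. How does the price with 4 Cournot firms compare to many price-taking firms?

Cournot: P = 93.2; Competition: P = 91

With 4 symmetric Cournot firms, each firm's FOC gives 102 − 2.5q = 91, so q = 4.4, Q = 4·4.4 = 17.6, and P = 93.2.
Under competition P = MC = 91, so Q = (102 − 91)/0.5 = 22.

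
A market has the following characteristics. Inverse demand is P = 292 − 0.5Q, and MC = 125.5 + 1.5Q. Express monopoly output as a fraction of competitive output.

Monopoly sets MR = MC: 292 − Q = 125.5 + 1.5Q ⇒ Q = 66.6, P = 292 − 0.5·66.6 = 258.7.
Competitive equilibrium sets price equal to marginal cost: 292 − 0.5Q = 125.5 + 1.5Q, so Q = 83.25 and P = 250.375.
Ratio Q_m/Q_c = 66.6/83.25 = 0.8.

Q_m/Q_c = 0.8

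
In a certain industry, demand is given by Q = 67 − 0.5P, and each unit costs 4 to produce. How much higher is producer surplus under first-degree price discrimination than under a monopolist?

Producer surplus rises by 2112.5

Inverting demand: P = 134 − 2Q.
A monopolist chooses Q where MR = MC. MR = 134 − 4Q; setting this equal to 4 gives Q = 32.5 and P = 69.
PS = (69 − 4)·32.5 = 2112.5.
Under first-degree price discrimination the firm charges each unit its demand price and produces up to where P = MC, i.e. Q = 65. Consumer surplus is zero; producer surplus equals total surplus.
PS = ½·(134 − 4)·65 = 4225.
Change in producer surplus: 4225 − 2112.5 = 2112.5.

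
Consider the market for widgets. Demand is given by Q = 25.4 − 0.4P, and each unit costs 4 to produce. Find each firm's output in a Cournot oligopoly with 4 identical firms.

q_i = 4.76

Inverting demand: P = 63.5 − 2.5Q.
With 4 symmetric Cournot firms, each firm's FOC gives 63.5 − 12.5q = 4, so q = 4.76, Q = 4·4.76 = 19.04, and P = 15.9.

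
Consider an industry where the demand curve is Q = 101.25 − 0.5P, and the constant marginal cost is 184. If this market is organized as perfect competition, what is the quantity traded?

Inverting demand: P = 202.5 − 2Q.
Under competition P = MC = 184, so Q = (202.5 − 184)/2 = 9.25.

Q = 9.25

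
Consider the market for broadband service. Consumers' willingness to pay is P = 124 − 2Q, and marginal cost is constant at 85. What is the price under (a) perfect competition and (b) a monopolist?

Competition: P = 85; Monopoly: P = 104.5

Perfect competition: P = MC = 85, so 124 − 2Q = 85 and Q = 19.5.
A monopolist chooses Q where MR = MC. MR = 124 − 4Q; setting this equal to 85 gives Q = 9.75 and P = 104.5.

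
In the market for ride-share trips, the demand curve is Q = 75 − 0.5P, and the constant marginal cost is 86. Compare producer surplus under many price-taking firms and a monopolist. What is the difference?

Inverting demand: P = 150 − 2Q.
Perfect competition: P = MC = 86, so 150 − 2Q = 86 and Q = 32.
PS = (86 − 86)·32 = 0.
Monopoly sets MR = MC: 150 − 4Q = 86 ⇒ Q = 16, P = 150 − 2·16 = 118.
PS = (118 − 86)·16 = 512.
Change in producer surplus: 512 − 0 = 512.

Producer surplus rises by 512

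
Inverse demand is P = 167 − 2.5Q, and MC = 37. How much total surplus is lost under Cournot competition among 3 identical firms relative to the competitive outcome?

Competitive firms price at marginal cost: P = 37, giving Q = 52.
In a 3-firm Cournot equilibrium, symmetry and the first-order condition give q = (167 − 37)/(10) = 13. So Q = 39 and P = 69.5.
DWL is the triangle between Q = 39 and Q = 52: ½·(52 − 39)·(69.5 − 37) = 211.25.

DWL = 211.25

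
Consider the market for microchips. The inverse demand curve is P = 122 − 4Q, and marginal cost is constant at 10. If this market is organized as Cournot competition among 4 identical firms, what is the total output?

In a 4-firm Cournot equilibrium, symmetry and the first-order condition give q = (122 − 10)/(20) = 5.6. So Q = 22.4 and P = 32.4.

Q = 22.4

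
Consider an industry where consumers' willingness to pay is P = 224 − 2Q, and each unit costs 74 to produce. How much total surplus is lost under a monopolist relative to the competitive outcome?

DWL = 1406.25

Perfect competition: P = MC = 74, so 224 − 2Q = 74 and Q = 75.
A monopolist chooses Q where MR = MC. MR = 224 − 4Q; setting this equal to 74 gives Q = 37.5 and P = 149.
DWL is the triangle between Q = 37.5 and Q = 75: ½·(75 − 37.5)·(149 − 74) = 1406.25.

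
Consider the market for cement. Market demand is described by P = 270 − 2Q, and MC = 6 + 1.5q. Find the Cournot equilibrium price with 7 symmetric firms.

With 7 symmetric Cournot firms, each firm's FOC gives 270 − 16q = 6 + 1.5q, so q = 528/35, Q = 7·528/35 = 105.6, and P = 58.8.

P = 58.8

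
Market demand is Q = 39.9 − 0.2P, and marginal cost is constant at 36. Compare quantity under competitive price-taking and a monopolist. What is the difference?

Q falls by 16.35

Inverting demand: P = 199.5 − 5Q.
Perfect competition: P = MC = 36, so 199.5 − 5Q = 36 and Q = 32.7.
The monopolist equates marginal revenue to marginal cost: 199.5 − 10Q = 36, so Q = 16.35. From demand, P = 117.75.
Change in quantity: 16.35 − 32.7 = −16.35.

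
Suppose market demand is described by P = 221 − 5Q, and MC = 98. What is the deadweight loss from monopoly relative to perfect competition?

DWL = 378.225

Under competition P = MC = 98, so Q = (221 − 98)/5 = 24.6.
Monopoly sets MR = MC: 221 − 10Q = 98 ⇒ Q = 12.3, P = 221 − 5·12.3 = 159.5.
DWL is the triangle between Q = 12.3 and Q = 24.6: ½·(24.6 − 12.3)·(159.5 − 98) = 378.225.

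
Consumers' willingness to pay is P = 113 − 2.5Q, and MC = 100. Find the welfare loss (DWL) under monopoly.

DWL = 8.45

Competitive firms price at marginal cost: P = 100, giving Q = 5.2.
Monopoly sets MR = MC: 113 − 5Q = 100 ⇒ Q = 2.6, P = 113 − 2.5·2.6 = 106.5.
DWL is the triangle between Q = 2.6 and Q = 5.2: ½·(5.2 − 2.6)·(106.5 − 100) = 8.45.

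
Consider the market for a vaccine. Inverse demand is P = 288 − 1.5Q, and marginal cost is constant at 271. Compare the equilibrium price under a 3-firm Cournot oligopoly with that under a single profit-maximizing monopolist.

In a 3-firm Cournot equilibrium, symmetry and the first-order condition give q = (288 − 271)/(6) = 17/6. So Q = 8.5 and P = 275.25.
The monopolist equates marginal revenue to marginal cost: 288 − 3Q = 271, so Q = 17/3. From demand, P = 279.5.

Cournot: P = 275.25; Monopoly: P = 279.5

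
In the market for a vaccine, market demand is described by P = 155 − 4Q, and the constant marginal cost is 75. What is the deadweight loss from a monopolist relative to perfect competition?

DWL = 200

Competitive firms price at marginal cost: P = 75, giving Q = 20.
Monopoly sets MR = MC: 155 − 8Q = 75 ⇒ Q = 10, P = 155 − 4·10 = 115.
DWL is the triangle between Q = 10 and Q = 20: ½·(20 − 10)·(115 − 75) = 200.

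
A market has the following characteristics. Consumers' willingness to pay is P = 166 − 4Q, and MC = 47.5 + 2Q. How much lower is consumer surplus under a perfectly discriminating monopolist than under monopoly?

Monopoly sets MR = MC: 166 − 8Q = 47.5 + 2Q ⇒ Q = 11.85, P = 166 − 4·11.85 = 118.6.
CS = ½·(166 − 118.6)·11.85 = 280.845.
Under first-degree price discrimination the firm charges each unit its demand price and produces up to where P = MC, i.e. Q = 19.75. Consumer surplus is zero; producer surplus equals total surplus.
CS = 0.
Change in consumer surplus: 0 − 280.845 = −280.845.

CS falls by 280.845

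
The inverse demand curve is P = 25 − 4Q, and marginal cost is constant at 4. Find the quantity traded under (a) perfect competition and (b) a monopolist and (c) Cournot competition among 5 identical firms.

Competitive firms price at marginal cost: P = 4, giving Q = 5.25.
A monopolist chooses Q where MR = MC. MR = 25 − 8Q; setting this equal to 4 gives Q = 2.625 and P = 14.5.
Cournot with 5 identical firms: the symmetric best-response condition is 25 − 24q = 4. Each firm produces q = 0.875, total output Q = 4.375, price P = 7.5.

Competition: Q = 5.25; Monopoly: Q = 2.625; Cournot: Q = 4.375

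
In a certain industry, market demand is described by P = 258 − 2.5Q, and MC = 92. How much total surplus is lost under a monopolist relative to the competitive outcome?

DWL = 1377.8

Perfect competition: P = MC = 92, so 258 − 2.5Q = 92 and Q = 66.4.
Monopoly sets MR = MC: 258 − 5Q = 92 ⇒ Q = 33.2, P = 258 − 2.5·33.2 = 175.
DWL is the triangle between Q = 33.2 and Q = 66.4: ½·(66.4 − 33.2)·(175 − 92) = 1377.8.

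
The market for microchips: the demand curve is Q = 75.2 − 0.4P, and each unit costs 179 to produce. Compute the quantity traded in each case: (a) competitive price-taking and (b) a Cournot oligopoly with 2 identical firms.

Competition: Q = 3.6; Cournot: Q = 2.4

Inverting demand: P = 188 − 2.5Q.
Competitive firms price at marginal cost: P = 179, giving Q = 3.6.
In a 2-firm Cournot equilibrium, symmetry and the first-order condition give q = (188 − 179)/(7.5) = 1.2. So Q = 2.4 and P = 182.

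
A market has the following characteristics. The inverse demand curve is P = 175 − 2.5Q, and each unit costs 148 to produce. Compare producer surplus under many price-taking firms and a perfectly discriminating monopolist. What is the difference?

PS rises by 145.8

Under competition P = MC = 148, so Q = (175 − 148)/2.5 = 10.8.
PS = (148 − 148)·10.8 = 0.
A perfectly discriminating monopolist sells every unit with P(Q) ≥ MC(Q), so output equals the competitive quantity Q = 10.8. Each buyer pays their reservation price, so CS = 0 and the firm captures all surplus.
PS = ½·(175 − 148)·10.8 = 145.8.
Change in producer surplus: 145.8 − 0 = 145.8.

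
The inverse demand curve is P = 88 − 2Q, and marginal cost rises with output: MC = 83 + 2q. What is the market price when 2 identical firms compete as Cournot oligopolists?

P = 85.5

Cournot with 2 identical firms: the symmetric best-response condition is 88 − 6q = 83 + 2q. Each firm produces q = 0.625, total output Q = 1.25, price P = 85.5.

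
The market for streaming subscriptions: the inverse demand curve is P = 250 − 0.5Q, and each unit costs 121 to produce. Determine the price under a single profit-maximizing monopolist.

P = 185.5

Monopoly sets MR = MC: 250 − Q = 121 ⇒ Q = 129, P = 250 − 0.5·129 = 185.5.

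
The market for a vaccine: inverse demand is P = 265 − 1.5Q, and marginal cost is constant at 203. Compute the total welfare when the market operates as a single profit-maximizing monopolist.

TS = 961

A monopolist chooses Q where MR = MC. MR = 265 − 3Q; setting this equal to 203 gives Q = 62/3 and P = 234.
CS = ½·(265 − 234)·62/3 = 961/3; PS = (234 − 203)·62/3 = 1922/3; TS = 961.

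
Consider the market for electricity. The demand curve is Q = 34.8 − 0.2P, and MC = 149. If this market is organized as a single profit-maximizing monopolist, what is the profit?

Profit = 31.25

Inverting demand: P = 174 − 5Q.
A monopolist chooses Q where MR = MC. MR = 174 − 10Q; setting this equal to 149 gives Q = 2.5 and P = 161.5.
Profit = (161.5 − 149)·2.5 = 31.25.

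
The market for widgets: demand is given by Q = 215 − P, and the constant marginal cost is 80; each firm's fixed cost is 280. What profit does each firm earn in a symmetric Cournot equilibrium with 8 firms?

π_i = −55

Inverting demand: P = 215 − Q.
Cournot with 8 identical firms: the symmetric best-response condition is 215 − 9q = 80. Each firm produces q = 15, total output Q = 120, price P = 95.
Each firm's profit = (95 − 80)·15 − 280 = −55.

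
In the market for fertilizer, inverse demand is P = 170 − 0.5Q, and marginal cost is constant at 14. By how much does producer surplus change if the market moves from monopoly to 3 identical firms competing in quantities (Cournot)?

A monopolist chooses Q where MR = MC. MR = 170 − Q; setting this equal to 14 gives Q = 156 and P = 92.
PS = (92 − 14)·156 = 12168.
In a 3-firm Cournot equilibrium, symmetry and the first-order condition give q = (170 − 14)/(2) = 78. So Q = 234 and P = 53.
PS = (53 − 14)·234 = 9126.
Change in producer surplus: 9126 − 12168 = −3042.

PS falls by 3042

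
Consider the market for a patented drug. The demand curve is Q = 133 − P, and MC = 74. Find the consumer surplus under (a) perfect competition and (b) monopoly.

Competition: CS = 1740.5; Monopoly: CS = 435.125

Inverting demand: P = 133 − Q.
Competitive firms price at marginal cost: P = 74, giving Q = 59.
CS = ½·(133 − 74)·59 = 1740.5.
A monopolist chooses Q where MR = MC. MR = 133 − 2Q; setting this equal to 74 gives Q = 29.5 and P = 103.5.
CS = ½·(133 − 103.5)·29.5 = 435.125.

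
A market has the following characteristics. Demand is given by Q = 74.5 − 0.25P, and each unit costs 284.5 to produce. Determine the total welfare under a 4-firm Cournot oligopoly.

Inverting demand: P = 298 − 4Q.
In a 4-firm Cournot equilibrium, symmetry and the first-order condition give q = (298 − 284.5)/(20) = 0.675. So Q = 2.7 and P = 287.2.
CS = ½·(298 − 287.2)·2.7 = 14.58; PS = (287.2 − 284.5)·2.7 = 7.29; TS = 21.87.

TS = 21.87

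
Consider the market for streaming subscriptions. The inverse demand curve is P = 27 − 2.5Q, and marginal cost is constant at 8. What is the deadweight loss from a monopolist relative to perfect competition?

Competitive firms price at marginal cost: P = 8, giving Q = 7.6.
A monopolist chooses Q where MR = MC. MR = 27 − 5Q; setting this equal to 8 gives Q = 3.8 and P = 17.5.
DWL is the triangle between Q = 3.8 and Q = 7.6: ½·(7.6 − 3.8)·(17.5 − 8) = 18.05.

DWL = 18.05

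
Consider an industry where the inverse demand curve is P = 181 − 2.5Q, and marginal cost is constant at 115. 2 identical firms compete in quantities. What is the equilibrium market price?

In a 2-firm Cournot equilibrium, symmetry and the first-order condition give q = (181 − 115)/(7.5) = 8.8. So Q = 17.6 and P = 137.

P = 137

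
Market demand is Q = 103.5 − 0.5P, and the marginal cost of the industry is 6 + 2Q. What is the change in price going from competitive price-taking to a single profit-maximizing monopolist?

Price rises by 33.5

Inverting demand: P = 207 − 2Q.
Competitive equilibrium sets price equal to marginal cost: 207 − 2Q = 6 + 2Q, so Q = 50.25 and P = 106.5.
Monopoly sets MR = MC: 207 − 4Q = 6 + 2Q ⇒ Q = 33.5, P = 207 − 2·33.5 = 140.
Change in price: 140 − 106.5 = 33.5.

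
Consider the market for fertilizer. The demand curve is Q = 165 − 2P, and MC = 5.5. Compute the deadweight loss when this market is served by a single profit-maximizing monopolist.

DWL = 1482.25

Inverting demand: P = 82.5 − 0.5Q.
Under competition P = MC = 5.5, so Q = (82.5 − 5.5)/0.5 = 154.
A monopolist chooses Q where MR = MC. MR = 82.5 − Q; setting this equal to 5.5 gives Q = 77 and P = 44.
DWL is the triangle between Q = 77 and Q = 154: ½·(154 − 77)·(44 − 5.5) = 1482.25.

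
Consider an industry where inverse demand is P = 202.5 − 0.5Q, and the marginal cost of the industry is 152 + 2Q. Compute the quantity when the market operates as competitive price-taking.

Competitive equilibrium sets price equal to marginal cost: 202.5 − 0.5Q = 152 + 2Q, so Q = 20.2 and P = 192.4.

Q = 20.2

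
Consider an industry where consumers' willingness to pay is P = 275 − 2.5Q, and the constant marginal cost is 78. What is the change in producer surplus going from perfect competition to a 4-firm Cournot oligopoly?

PS rises by 2483.776

Perfect competition: P = MC = 78, so 275 − 2.5Q = 78 and Q = 78.8.
PS = (78 − 78)·78.8 = 0.
In a 4-firm Cournot equilibrium, symmetry and the first-order condition give q = (275 − 78)/(12.5) = 15.76. So Q = 63.04 and P = 117.4.
PS = (117.4 − 78)·63.04 = 2483.776.
Change in producer surplus: 2483.776 − 0 = 2483.776.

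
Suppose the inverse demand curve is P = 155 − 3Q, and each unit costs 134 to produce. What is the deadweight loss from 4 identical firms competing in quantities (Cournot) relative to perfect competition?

Perfect competition: P = MC = 134, so 155 − 3Q = 134 and Q = 7.
With 4 symmetric Cournot firms, each firm's FOC gives 155 − 15q = 134, so q = 1.4, Q = 4·1.4 = 5.6, and P = 138.2.
DWL is the triangle between Q = 5.6 and Q = 7: ½·(7 − 5.6)·(138.2 − 134) = 2.94.

DWL = 2.94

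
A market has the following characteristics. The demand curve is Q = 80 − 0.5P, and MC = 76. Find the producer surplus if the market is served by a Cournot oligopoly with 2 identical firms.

PS = 784

Inverting demand: P = 160 − 2Q.
In a 2-firm Cournot equilibrium, symmetry and the first-order condition give q = (160 − 76)/(6) = 14. So Q = 28 and P = 104.
PS = (104 − 76)·28 = 784.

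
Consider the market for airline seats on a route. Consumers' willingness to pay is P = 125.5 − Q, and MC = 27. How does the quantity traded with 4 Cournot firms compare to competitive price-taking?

Cournot: Q = 78.8; Competition: Q = 98.5

In a 4-firm Cournot equilibrium, symmetry and the first-order condition give q = (125.5 − 27)/(5) = 19.7. So Q = 78.8 and P = 46.7.
Perfect competition: P = MC = 27, so 125.5 − Q = 27 and Q = 98.5.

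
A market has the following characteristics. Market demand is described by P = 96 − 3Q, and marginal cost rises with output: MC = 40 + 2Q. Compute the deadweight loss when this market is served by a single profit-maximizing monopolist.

Under competition P = MC: 96 − 3Q = 40 + 2Q ⇒ Q = 11.2, P = 62.4.
Monopoly sets MR = MC: 96 − 6Q = 40 + 2Q ⇒ Q = 7, P = 96 − 3·7 = 75.
CS = ½·(96 − 62.4)·11.2 = 188.16; PS = (62.4·11.2 − 40·11.2 − ½·2·11.2²) = 125.44; TS = 313.6.
CS = ½·(96 − 75)·7 = 73.5; PS = (75·7 − 40·7 − ½·2·7²) = 196; TS = 269.5.
DWL = 313.6 − 269.5 = 44.1.

DWL = 44.1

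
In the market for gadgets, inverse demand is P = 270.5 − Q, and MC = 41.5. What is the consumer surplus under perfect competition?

Competitive firms price at marginal cost: P = 41.5, giving Q = 229.
CS = ½·(270.5 − 41.5)·229 = 26220.5.

CS = 26220.5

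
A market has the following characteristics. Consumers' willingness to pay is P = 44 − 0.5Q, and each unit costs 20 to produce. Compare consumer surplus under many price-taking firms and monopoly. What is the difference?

CS falls by 432

Under competition P = MC = 20, so Q = (44 − 20)/0.5 = 48.
CS = ½·(44 − 20)·48 = 576.
Monopoly sets MR = MC: 44 − Q = 20 ⇒ Q = 24, P = 44 − 0.5·24 = 32.
CS = ½·(44 − 32)·24 = 144.
Change in consumer surplus: 144 − 576 = −432.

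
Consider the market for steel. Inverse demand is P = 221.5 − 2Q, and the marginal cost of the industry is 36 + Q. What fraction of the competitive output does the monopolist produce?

Q_m/Q_c = 0.6

A monopolist chooses Q where MR = MC. MR = 221.5 − 4Q; setting this equal to 36 + Q gives Q = 37.1 and P = 147.3.
Under competition P = MC: 221.5 − 2Q = 36 + Q ⇒ Q = 371/6, P = 587/6.
Ratio Q_m/Q_c = 37.1/(371/6) = 0.6.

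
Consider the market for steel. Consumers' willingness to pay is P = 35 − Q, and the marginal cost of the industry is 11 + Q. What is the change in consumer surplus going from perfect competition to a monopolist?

Competitive equilibrium sets price equal to marginal cost: 35 − Q = 11 + Q, so Q = 12 and P = 23.
CS = ½·(35 − 23)·12 = 72.
Monopoly sets MR = MC: 35 − 2Q = 11 + Q ⇒ Q = 8, P = 35 − 8 = 27.
CS = ½·(35 − 27)·8 = 32.
Change in consumer surplus: 32 − 72 = −40.

Consumer surplus falls by 40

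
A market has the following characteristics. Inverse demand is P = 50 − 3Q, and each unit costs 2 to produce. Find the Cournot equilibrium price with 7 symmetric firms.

P = 8

With 7 symmetric Cournot firms, each firm's FOC gives 50 − 24q = 2, so q = 2, Q = 7·2 = 14, and P = 8.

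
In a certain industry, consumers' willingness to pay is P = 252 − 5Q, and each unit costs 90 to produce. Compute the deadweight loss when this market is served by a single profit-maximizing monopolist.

Competitive firms price at marginal cost: P = 90, giving Q = 32.4.
The monopolist equates marginal revenue to marginal cost: 252 − 10Q = 90, so Q = 16.2. From demand, P = 171.
DWL is the triangle between Q = 16.2 and Q = 32.4: ½·(32.4 − 16.2)·(171 − 90) = 656.1.

DWL = 656.1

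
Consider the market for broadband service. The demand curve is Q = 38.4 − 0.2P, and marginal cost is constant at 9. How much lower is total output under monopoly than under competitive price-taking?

Inverting demand: P = 192 − 5Q.
Competitive firms price at marginal cost: P = 9, giving Q = 36.6.
Monopoly sets MR = MC: 192 − 10Q = 9 ⇒ Q = 18.3, P = 192 − 5·18.3 = 100.5.
Change in total output: 18.3 − 36.6 = −18.3.

Total output falls by 18.3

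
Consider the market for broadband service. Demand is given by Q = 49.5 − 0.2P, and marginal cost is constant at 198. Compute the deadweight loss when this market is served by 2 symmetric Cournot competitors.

DWL = 27.225

Inverting demand: P = 247.5 − 5Q.
Perfect competition: P = MC = 198, so 247.5 − 5Q = 198 and Q = 9.9.
In a 2-firm Cournot equilibrium, symmetry and the first-order condition give q = (247.5 − 198)/(15) = 3.3. So Q = 6.6 and P = 214.5.
DWL is the triangle between Q = 6.6 and Q = 9.9: ½·(9.9 − 6.6)·(214.5 − 198) = 27.225.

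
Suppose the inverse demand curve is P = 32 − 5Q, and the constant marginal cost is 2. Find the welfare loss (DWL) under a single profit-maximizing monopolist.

Perfect competition: P = MC = 2, so 32 − 5Q = 2 and Q = 6.
A monopolist chooses Q where MR = MC. MR = 32 − 10Q; setting this equal to 2 gives Q = 3 and P = 17.
DWL is the triangle between Q = 3 and Q = 6: ½·(6 − 3)·(17 − 2) = 22.5.

DWL = 22.5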